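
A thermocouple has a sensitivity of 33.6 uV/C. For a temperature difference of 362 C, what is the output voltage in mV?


The thermocouple output V = sensitivity * dT.
V = 33.6 uV/C * 362 C
V = 12163.2 uV
V = 12.163 mV

12.163 mV


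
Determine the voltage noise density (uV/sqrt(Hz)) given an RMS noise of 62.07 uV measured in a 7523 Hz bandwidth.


Noise spectral density = Vrms / sqrt(BW).
NSD = 62.07 / sqrt(7523)
NSD = 62.07 / 86.7352
NSD = 0.7156 uV/sqrt(Hz)

0.7156 uV/sqrt(Hz)


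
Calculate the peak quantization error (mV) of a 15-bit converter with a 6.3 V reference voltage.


The maximum quantization error is +/- LSB/2.
LSB = Vref / 2^n = 6.3 / 32768 = 0.00019226 V
Max error = LSB / 2 = 0.00019226 / 2 = 9.613e-05 V
Max error = 0.0961 mV

0.0961 mV


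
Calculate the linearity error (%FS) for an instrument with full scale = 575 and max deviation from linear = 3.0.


Linearity error = (max deviation / full scale) * 100%.
Linearity = (3.0 / 575) * 100
Linearity = 0.522 %FS

0.522 %FS


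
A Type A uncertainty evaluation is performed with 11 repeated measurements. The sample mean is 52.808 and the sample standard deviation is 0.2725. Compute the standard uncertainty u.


The standard uncertainty for Type A evaluation is u = s / sqrt(n).
u = 0.2725 / sqrt(11)
u = 0.2725 / 3.3166
u = 0.0822

0.0822


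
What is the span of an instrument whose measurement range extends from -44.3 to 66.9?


Span = upper range - lower range.
Span = 66.9 - (-44.3)
Span = 111.2

111.2


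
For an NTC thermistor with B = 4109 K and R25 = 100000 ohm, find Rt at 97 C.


NTC thermistor equation: Rt = R25 * exp(B * (1/T - 1/T25)).
T in Kelvin: 370.15 K, T25 = 298.15 K
1/T - 1/T25 = 1/370.15 - 1/298.15 = -0.00065241
B * (1/T - 1/T25) = 4109 * -0.00065241 = -2.6807
Rt = 100000 * exp(-2.6807) = 6851.2 ohm

6851.2 ohm


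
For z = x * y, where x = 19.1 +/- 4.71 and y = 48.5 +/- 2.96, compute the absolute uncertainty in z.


For a product z = x*y, the relative uncertainty is:
uz/z = sqrt((ux/x)^2 + (uy/y)^2)
Relative uncertainties: ux/x = 4.71/19.1 = 0.246597
uy/y = 2.96/48.5 = 0.061031
z = 19.1 * 48.5 = 926.4
uz = 926.4 * sqrt(0.246597^2 + 0.061031^2) = 235.327

235.327


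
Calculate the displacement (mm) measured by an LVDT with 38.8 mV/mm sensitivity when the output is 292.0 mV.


Displacement = Vout / sensitivity.
d = 292.0 / 38.8
d = 7.526 mm

7.526 mm


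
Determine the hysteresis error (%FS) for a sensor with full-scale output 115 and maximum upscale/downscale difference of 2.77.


Hysteresis = (max difference / full scale) * 100%.
H = (2.77 / 115) * 100
H = 2.409 %FS

2.409 %FS


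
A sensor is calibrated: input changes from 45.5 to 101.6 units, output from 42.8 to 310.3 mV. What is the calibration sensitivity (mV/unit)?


Sensitivity = (y2 - y1) / (x2 - x1).
S = (310.3 - 42.8) / (101.6 - 45.5)
S = 267.5 / 56.1
S = 4.7683 mV/unit

4.7683 mV/unit


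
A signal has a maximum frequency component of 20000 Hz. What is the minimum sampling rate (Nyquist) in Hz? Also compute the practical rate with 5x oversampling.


By Nyquist theorem, fs_min = 2 * fmax.
fs_min = 2 * 20000 = 40000 Hz
Practical rate = 5 * fs_min = 5 * 40000 = 200000 Hz

fs_min = 40000 Hz, fs_practical = 200000 Hz


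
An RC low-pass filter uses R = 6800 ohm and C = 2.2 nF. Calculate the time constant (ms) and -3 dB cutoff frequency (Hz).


Time constant: tau = R * C.
tau = 6800 * 2.20e-09 = 1.496e-05 s
tau = 0.015 ms
Cutoff frequency: fc = 1 / (2*pi*R*C).
fc = 1 / (2*pi*1.496e-05) = 10638.7 Hz

tau = 0.015 ms, fc = 10638.7 Hz


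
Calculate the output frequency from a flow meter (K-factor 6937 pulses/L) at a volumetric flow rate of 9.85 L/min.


Frequency = K * Q / 60 (converting L/min to L/s).
f = 6937 * 9.85 / 60
f = 68329.45 / 60
f = 1138.82 Hz

1138.82 Hz


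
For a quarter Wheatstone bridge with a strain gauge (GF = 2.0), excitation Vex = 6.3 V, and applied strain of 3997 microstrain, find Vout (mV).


Quarter bridge output: Vout = (GF * epsilon * Vex) / 4.
Vout = (2.0 * 3997e-6 * 6.3) / 4
Vout = 0.0503622 / 4 V
Vout = 0.01259055 V = 12.5905 mV

12.5905 mV


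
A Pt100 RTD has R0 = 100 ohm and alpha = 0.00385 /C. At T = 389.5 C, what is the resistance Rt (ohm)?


The RTD equation: Rt = R0 * (1 + alpha * T).
Rt = 100 * (1 + 0.00385 * 389.5)
Rt = 100 * (1 + 1.499575)
Rt = 100 * 2.499575
Rt = 249.958 ohm

249.958 ohm


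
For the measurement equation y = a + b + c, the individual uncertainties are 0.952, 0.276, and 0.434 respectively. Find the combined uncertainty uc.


For a sum of independent quantities, uc = sqrt(u1^2 + u2^2 + u3^2).
uc = sqrt(0.952^2 + 0.276^2 + 0.434^2)
uc = sqrt(0.906304 + 0.076176 + 0.188356)
uc = 1.0821

1.0821


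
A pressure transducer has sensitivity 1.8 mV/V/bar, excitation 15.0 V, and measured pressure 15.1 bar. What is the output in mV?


Output = sensitivity * Vex * P.
Vout = 1.8 * 15.0 * 15.1
Vout = 27.0 * 15.1
Vout = 407.7 mV

407.7 mV


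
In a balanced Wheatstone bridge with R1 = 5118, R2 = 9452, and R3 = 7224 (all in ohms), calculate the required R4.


At balance: R1*R4 = R2*R3, so R4 = R2*R3/R1.
R4 = 9452 * 7224 / 5118
R4 = 68281248 / 5118
R4 = 13341.39 ohm

13341.39 ohm


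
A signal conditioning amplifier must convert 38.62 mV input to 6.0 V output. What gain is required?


Gain = Vout / Vin (converting to same units).
G = 6.0 V / 38.62 mV
G = 6000.0 mV / 38.62 mV
G = 155.36

155.36


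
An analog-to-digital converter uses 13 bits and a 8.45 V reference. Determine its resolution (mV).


The resolution (LSB) of an ADC is Vref / 2^n.
LSB = 8.45 / 2^13
LSB = 8.45 / 8192
LSB = 0.00103149 V = 1.03149414 mV

1.03149414 mV


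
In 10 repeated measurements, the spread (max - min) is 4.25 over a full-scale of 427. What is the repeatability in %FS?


Repeatability = (spread / full scale) * 100%.
R = (4.25 / 427) * 100
R = 0.995 %FS

0.995 %FS


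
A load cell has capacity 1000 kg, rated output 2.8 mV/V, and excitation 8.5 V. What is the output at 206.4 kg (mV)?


Vout = rated_output * Vex * (load / capacity).
Vout = 2.8 * 8.5 * (206.4 / 1000)
Vout = 2.8 * 8.5 * 0.2064
Vout = 4.912 mV

4.912 mV


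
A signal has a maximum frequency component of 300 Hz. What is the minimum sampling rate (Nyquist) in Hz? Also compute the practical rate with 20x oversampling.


By Nyquist theorem, fs_min = 2 * fmax.
fs_min = 2 * 300 = 600 Hz
Practical rate = 20 * fs_min = 20 * 600 = 12000 Hz

fs_min = 600 Hz, fs_practical = 12000 Hz


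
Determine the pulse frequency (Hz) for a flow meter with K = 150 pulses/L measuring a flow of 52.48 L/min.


Frequency = K * Q / 60 (converting L/min to L/s).
f = 150 * 52.48 / 60
f = 7872.0 / 60
f = 131.2 Hz

131.2 Hz


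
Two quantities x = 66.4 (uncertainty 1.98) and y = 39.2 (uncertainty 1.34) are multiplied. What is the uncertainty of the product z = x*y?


For a product z = x*y, the relative uncertainty is:
uz/z = sqrt((ux/x)^2 + (uy/y)^2)
Relative uncertainties: ux/x = 1.98/66.4 = 0.029819
uy/y = 1.34/39.2 = 0.034184
z = 66.4 * 39.2 = 2602.9
uz = 2602.9 * sqrt(0.029819^2 + 0.034184^2) = 118.072

118.072


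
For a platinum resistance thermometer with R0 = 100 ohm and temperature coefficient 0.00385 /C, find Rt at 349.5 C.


The RTD equation: Rt = R0 * (1 + alpha * T).
Rt = 100 * (1 + 0.00385 * 349.5)
Rt = 100 * (1 + 1.345575)
Rt = 100 * 2.345575
Rt = 234.558 ohm

234.558 ohm


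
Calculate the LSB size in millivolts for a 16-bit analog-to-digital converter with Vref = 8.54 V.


The resolution (LSB) of an ADC is Vref / 2^n.
LSB = 8.54 / 2^16
LSB = 8.54 / 65536
LSB = 0.00013031 V = 0.13031006 mV

0.13031006 mV


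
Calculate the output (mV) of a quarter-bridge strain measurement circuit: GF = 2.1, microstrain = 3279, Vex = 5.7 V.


Quarter bridge output: Vout = (GF * epsilon * Vex) / 4.
Vout = (2.1 * 3279e-6 * 5.7) / 4
Vout = 0.03924963 / 4 V
Vout = 0.00981241 V = 9.8124 mV

9.8124 mV


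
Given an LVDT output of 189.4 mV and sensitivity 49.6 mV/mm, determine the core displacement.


Displacement = Vout / sensitivity.
d = 189.4 / 49.6
d = 3.819 mm

3.819 mm


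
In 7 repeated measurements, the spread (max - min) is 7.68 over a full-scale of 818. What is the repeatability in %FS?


Repeatability = (spread / full scale) * 100%.
R = (7.68 / 818) * 100
R = 0.939 %FS

0.939 %FS


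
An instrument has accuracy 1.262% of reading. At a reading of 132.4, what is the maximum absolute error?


Absolute error = (accuracy% / 100) * reading.
Error = (1.262 / 100) * 132.4
Error = 0.01262 * 132.4
Error = 1.6709

1.6709


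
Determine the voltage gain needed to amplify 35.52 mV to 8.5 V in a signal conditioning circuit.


Gain = Vout / Vin (converting to same units).
G = 8.5 V / 35.52 mV
G = 8500.0 mV / 35.52 mV
G = 239.3

239.3


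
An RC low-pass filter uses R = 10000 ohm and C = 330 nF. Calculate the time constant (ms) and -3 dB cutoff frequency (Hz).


Time constant: tau = R * C.
tau = 10000 * 3.30e-07 = 0.0033 s
tau = 3.3 ms
Cutoff frequency: fc = 1 / (2*pi*R*C).
fc = 1 / (2*pi*0.0033) = 48.23 Hz

tau = 3.3 ms, fc = 48.23 Hz


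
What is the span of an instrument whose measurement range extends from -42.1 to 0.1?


Span = upper range - lower range.
Span = 0.1 - (-42.1)
Span = 42.2

42.2


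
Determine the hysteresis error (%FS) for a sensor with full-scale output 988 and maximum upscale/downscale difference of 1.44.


Hysteresis = (max difference / full scale) * 100%.
H = (1.44 / 988) * 100
H = 0.146 %FS

0.146 %FS


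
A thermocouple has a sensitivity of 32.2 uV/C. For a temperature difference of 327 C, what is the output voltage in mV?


The thermocouple output V = sensitivity * dT.
V = 32.2 uV/C * 327 C
V = 10529.4 uV
V = 10.529 mV

10.529 mV


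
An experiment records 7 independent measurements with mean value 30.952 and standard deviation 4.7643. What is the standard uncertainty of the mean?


The standard uncertainty for Type A evaluation is u = s / sqrt(n).
u = 4.7643 / sqrt(7)
u = 4.7643 / 2.6458
u = 1.8007

1.8007


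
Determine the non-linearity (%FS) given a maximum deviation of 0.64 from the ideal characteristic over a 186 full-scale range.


Linearity error = (max deviation / full scale) * 100%.
Linearity = (0.64 / 186) * 100
Linearity = 0.344 %FS

0.344 %FS


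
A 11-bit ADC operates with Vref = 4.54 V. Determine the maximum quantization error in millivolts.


The maximum quantization error is +/- LSB/2.
LSB = Vref / 2^n = 4.54 / 2048 = 0.0022168 V
Max error = LSB / 2 = 0.0022168 / 2 = 0.0011084 V
Max error = 1.1084 mV

1.1084 mV


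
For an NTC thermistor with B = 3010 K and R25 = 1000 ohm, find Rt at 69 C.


NTC thermistor equation: Rt = R25 * exp(B * (1/T - 1/T25)).
T in Kelvin: 342.15 K, T25 = 298.15 K
1/T - 1/T25 = 1/342.15 - 1/298.15 = -0.00043132
B * (1/T - 1/T25) = 3010 * -0.00043132 = -1.2983
Rt = 1000 * exp(-1.2983) = 273.0 ohm

273.0 ohm


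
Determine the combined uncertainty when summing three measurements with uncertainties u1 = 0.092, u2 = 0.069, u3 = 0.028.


For a sum of independent quantities, uc = sqrt(u1^2 + u2^2 + u3^2).
uc = sqrt(0.092^2 + 0.069^2 + 0.028^2)
uc = sqrt(0.008464 + 0.004761 + 0.000784)
uc = 0.1184

0.1184


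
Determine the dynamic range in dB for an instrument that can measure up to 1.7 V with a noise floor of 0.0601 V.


Dynamic range = 20 * log10(Vmax / Vnoise).
DR = 20 * log10(1.7 / 0.0601)
DR = 20 * log10(28.29)
DR = 29.03 dB

29.03 dB


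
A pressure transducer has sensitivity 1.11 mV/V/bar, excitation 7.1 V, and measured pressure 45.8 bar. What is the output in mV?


Output = sensitivity * Vex * P.
Vout = 1.11 * 7.1 * 45.8
Vout = 7.881 * 45.8
Vout = 360.95 mV

360.95 mV


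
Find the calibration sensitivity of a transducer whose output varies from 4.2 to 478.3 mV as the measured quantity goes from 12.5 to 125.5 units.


Sensitivity = (y2 - y1) / (x2 - x1).
S = (478.3 - 4.2) / (125.5 - 12.5)
S = 474.1 / 113.0
S = 4.1956 mV/unit

4.1956 mV/unit


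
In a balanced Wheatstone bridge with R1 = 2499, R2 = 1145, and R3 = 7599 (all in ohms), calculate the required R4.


At balance: R1*R4 = R2*R3, so R4 = R2*R3/R1.
R4 = 1145 * 7599 / 2499
R4 = 8700855 / 2499
R4 = 3481.73 ohm

3481.73 ohm


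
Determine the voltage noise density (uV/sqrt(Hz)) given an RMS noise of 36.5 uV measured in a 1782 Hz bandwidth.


Noise spectral density = Vrms / sqrt(BW).
NSD = 36.5 / sqrt(1782)
NSD = 36.5 / 42.2137
NSD = 0.8646 uV/sqrt(Hz)

0.8646 uV/sqrt(Hz)


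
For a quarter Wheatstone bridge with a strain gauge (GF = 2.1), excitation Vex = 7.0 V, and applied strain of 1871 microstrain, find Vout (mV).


Quarter bridge output: Vout = (GF * epsilon * Vex) / 4.
Vout = (2.1 * 1871e-6 * 7.0) / 4
Vout = 0.0275037 / 4 V
Vout = 0.00687593 V = 6.8759 mV

6.8759 mV


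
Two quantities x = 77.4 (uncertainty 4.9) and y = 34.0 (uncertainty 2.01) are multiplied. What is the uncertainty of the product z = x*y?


For a product z = x*y, the relative uncertainty is:
uz/z = sqrt((ux/x)^2 + (uy/y)^2)
Relative uncertainties: ux/x = 4.9/77.4 = 0.063307
uy/y = 2.01/34.0 = 0.059118
z = 77.4 * 34.0 = 2631.6
uz = 2631.6 * sqrt(0.063307^2 + 0.059118^2) = 227.945

227.945


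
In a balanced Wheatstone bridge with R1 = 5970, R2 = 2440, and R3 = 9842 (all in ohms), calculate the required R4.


At balance: R1*R4 = R2*R3, so R4 = R2*R3/R1.
R4 = 2440 * 9842 / 5970
R4 = 24014480 / 5970
R4 = 4022.53 ohm

4022.53 ohm


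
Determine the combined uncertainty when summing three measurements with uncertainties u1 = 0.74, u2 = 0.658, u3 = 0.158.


For a sum of independent quantities, uc = sqrt(u1^2 + u2^2 + u3^2).
uc = sqrt(0.74^2 + 0.658^2 + 0.158^2)
uc = sqrt(0.5476 + 0.432964 + 0.024964)
uc = 1.0028

1.0028


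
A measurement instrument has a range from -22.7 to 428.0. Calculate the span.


Span = upper range - lower range.
Span = 428.0 - (-22.7)
Span = 450.7

450.7


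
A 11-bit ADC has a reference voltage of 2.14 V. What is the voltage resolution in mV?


The resolution (LSB) of an ADC is Vref / 2^n.
LSB = 2.14 / 2^11
LSB = 2.14 / 2048
LSB = 0.00104492 V = 1.04492188 mV

1.04492188 mV


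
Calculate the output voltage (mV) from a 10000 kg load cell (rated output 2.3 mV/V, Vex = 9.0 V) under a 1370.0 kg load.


Vout = rated_output * Vex * (load / capacity).
Vout = 2.3 * 9.0 * (1370.0 / 10000)
Vout = 2.3 * 9.0 * 0.137
Vout = 2.836 mV

2.836 mV


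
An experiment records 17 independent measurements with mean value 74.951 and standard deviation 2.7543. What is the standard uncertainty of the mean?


The standard uncertainty for Type A evaluation is u = s / sqrt(n).
u = 2.7543 / sqrt(17)
u = 2.7543 / 4.1231
u = 0.668

0.668


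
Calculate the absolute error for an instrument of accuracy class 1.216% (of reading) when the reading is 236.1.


Absolute error = (accuracy% / 100) * reading.
Error = (1.216 / 100) * 236.1
Error = 0.01216 * 236.1
Error = 2.871

2.871


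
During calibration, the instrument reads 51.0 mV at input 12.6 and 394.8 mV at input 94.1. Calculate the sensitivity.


Sensitivity = (y2 - y1) / (x2 - x1).
S = (394.8 - 51.0) / (94.1 - 12.6)
S = 343.8 / 81.5
S = 4.2184 mV/unit

4.2184 mV/unit


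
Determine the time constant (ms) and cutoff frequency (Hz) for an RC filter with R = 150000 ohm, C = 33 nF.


Time constant: tau = R * C.
tau = 150000 * 3.30e-08 = 0.00495 s
tau = 4.95 ms
Cutoff frequency: fc = 1 / (2*pi*R*C).
fc = 1 / (2*pi*0.00495) = 32.15 Hz

tau = 4.95 ms, fc = 32.15 Hz


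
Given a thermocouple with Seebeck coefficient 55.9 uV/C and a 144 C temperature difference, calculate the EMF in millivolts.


The thermocouple output V = sensitivity * dT.
V = 55.9 uV/C * 144 C
V = 8049.6 uV
V = 8.05 mV

8.05 mV


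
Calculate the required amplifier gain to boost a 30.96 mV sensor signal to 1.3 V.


Gain = Vout / Vin (converting to same units).
G = 1.3 V / 30.96 mV
G = 1300.0 mV / 30.96 mV
G = 41.99

41.99


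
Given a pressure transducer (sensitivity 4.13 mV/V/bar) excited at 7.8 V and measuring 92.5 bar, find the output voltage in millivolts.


Output = sensitivity * Vex * P.
Vout = 4.13 * 7.8 * 92.5
Vout = 32.214 * 92.5
Vout = 2979.8 mV

2979.8 mV


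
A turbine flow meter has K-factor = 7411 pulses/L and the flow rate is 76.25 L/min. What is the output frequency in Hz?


Frequency = K * Q / 60 (converting L/min to L/s).
f = 7411 * 76.25 / 60
f = 565088.75 / 60
f = 9418.15 Hz

9418.15 Hz


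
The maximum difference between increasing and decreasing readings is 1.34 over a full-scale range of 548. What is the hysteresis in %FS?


Hysteresis = (max difference / full scale) * 100%.
H = (1.34 / 548) * 100
H = 0.245 %FS

0.245 %FS


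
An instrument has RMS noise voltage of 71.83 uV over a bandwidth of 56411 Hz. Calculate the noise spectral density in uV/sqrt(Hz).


Noise spectral density = Vrms / sqrt(BW).
NSD = 71.83 / sqrt(56411)
NSD = 71.83 / 237.51
NSD = 0.3024 uV/sqrt(Hz)

0.3024 uV/sqrt(Hz)


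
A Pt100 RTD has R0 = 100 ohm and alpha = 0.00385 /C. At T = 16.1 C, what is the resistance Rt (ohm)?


The RTD equation: Rt = R0 * (1 + alpha * T).
Rt = 100 * (1 + 0.00385 * 16.1)
Rt = 100 * (1 + 0.061985)
Rt = 100 * 1.061985
Rt = 106.198 ohm

106.198 ohm


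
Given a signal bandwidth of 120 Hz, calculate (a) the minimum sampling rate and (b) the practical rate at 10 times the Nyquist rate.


By Nyquist theorem, fs_min = 2 * fmax.
fs_min = 2 * 120 = 240 Hz
Practical rate = 10 * fs_min = 10 * 240 = 2400 Hz

fs_min = 240 Hz, fs_practical = 2400 Hz


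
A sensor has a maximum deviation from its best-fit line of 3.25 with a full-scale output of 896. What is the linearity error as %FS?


Linearity error = (max deviation / full scale) * 100%.
Linearity = (3.25 / 896) * 100
Linearity = 0.363 %FS

0.363 %FS


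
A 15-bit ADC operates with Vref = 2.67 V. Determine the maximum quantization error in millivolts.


The maximum quantization error is +/- LSB/2.
LSB = Vref / 2^n = 2.67 / 32768 = 8.148e-05 V
Max error = LSB / 2 = 8.148e-05 / 2 = 4.074e-05 V
Max error = 0.0407 mV

0.0407 mV


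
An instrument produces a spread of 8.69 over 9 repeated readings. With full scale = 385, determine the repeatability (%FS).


Repeatability = (spread / full scale) * 100%.
R = (8.69 / 385) * 100
R = 2.257 %FS

2.257 %FS


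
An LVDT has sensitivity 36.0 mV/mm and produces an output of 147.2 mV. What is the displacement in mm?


Displacement = Vout / sensitivity.
d = 147.2 / 36.0
d = 4.089 mm

4.089 mm


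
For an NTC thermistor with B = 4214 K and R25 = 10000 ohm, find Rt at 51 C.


NTC thermistor equation: Rt = R25 * exp(B * (1/T - 1/T25)).
T in Kelvin: 324.15 K, T25 = 298.15 K
1/T - 1/T25 = 1/324.15 - 1/298.15 = -0.00026902
B * (1/T - 1/T25) = 4214 * -0.00026902 = -1.1337
Rt = 10000 * exp(-1.1337) = 3218.5 ohm

3218.5 ohm


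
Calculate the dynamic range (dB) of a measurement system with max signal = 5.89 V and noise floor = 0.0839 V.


Dynamic range = 20 * log10(Vmax / Vnoise).
DR = 20 * log10(5.89 / 0.0839)
DR = 20 * log10(70.2)
DR = 36.93 dB

36.93 dB


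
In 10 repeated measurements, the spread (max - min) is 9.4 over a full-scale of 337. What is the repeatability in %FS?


Repeatability = (spread / full scale) * 100%.
R = (9.4 / 337) * 100
R = 2.789 %FS

2.789 %FS


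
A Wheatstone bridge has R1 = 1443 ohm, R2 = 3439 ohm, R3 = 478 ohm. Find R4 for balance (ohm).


At balance: R1*R4 = R2*R3, so R4 = R2*R3/R1.
R4 = 3439 * 478 / 1443
R4 = 1643842 / 1443
R4 = 1139.18 ohm

1139.18 ohm


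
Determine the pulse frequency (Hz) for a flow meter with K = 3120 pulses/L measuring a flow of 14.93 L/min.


Frequency = K * Q / 60 (converting L/min to L/s).
f = 3120 * 14.93 / 60
f = 46581.6 / 60
f = 776.36 Hz

776.36 Hz


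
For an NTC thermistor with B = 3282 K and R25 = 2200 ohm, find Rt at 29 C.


NTC thermistor equation: Rt = R25 * exp(B * (1/T - 1/T25)).
T in Kelvin: 302.15 K, T25 = 298.15 K
1/T - 1/T25 = 1/302.15 - 1/298.15 = -4.44e-05
B * (1/T - 1/T25) = 3282 * -4.44e-05 = -0.1457
Rt = 2200 * exp(-0.1457) = 1901.7 ohm

1901.7 ohm


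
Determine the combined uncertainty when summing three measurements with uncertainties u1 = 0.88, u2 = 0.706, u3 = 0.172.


For a sum of independent quantities, uc = sqrt(u1^2 + u2^2 + u3^2).
uc = sqrt(0.88^2 + 0.706^2 + 0.172^2)
uc = sqrt(0.7744 + 0.498436 + 0.029584)
uc = 1.1412

1.1412


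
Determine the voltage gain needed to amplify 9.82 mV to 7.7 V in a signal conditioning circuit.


Gain = Vout / Vin (converting to same units).
G = 7.7 V / 9.82 mV
G = 7700.0 mV / 9.82 mV
G = 784.11

784.11


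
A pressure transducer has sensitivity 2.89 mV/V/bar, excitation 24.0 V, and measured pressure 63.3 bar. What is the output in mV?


Output = sensitivity * Vex * P.
Vout = 2.89 * 24.0 * 63.3
Vout = 69.36 * 63.3
Vout = 4390.49 mV

4390.49 mV


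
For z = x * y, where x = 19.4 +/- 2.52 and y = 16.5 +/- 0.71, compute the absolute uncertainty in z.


For a product z = x*y, the relative uncertainty is:
uz/z = sqrt((ux/x)^2 + (uy/y)^2)
Relative uncertainties: ux/x = 2.52/19.4 = 0.129897
uy/y = 0.71/16.5 = 0.04303
z = 19.4 * 16.5 = 320.1
uz = 320.1 * sqrt(0.129897^2 + 0.04303^2) = 43.802

43.802


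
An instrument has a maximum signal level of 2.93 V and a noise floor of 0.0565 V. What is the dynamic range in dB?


Dynamic range = 20 * log10(Vmax / Vnoise).
DR = 20 * log10(2.93 / 0.0565)
DR = 20 * log10(51.86)
DR = 34.3 dB

34.3 dB


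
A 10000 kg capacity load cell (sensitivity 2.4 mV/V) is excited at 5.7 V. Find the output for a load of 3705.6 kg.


Vout = rated_output * Vex * (load / capacity).
Vout = 2.4 * 5.7 * (3705.6 / 10000)
Vout = 2.4 * 5.7 * 0.37056
Vout = 5.069 mV

5.069 mV


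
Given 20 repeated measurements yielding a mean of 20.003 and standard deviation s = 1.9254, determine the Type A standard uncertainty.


The standard uncertainty for Type A evaluation is u = s / sqrt(n).
u = 1.9254 / sqrt(20)
u = 1.9254 / 4.4721
u = 0.4305

0.4305


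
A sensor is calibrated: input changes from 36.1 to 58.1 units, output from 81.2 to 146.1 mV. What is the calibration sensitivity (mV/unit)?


Sensitivity = (y2 - y1) / (x2 - x1).
S = (146.1 - 81.2) / (58.1 - 36.1)
S = 64.9 / 22.0
S = 2.95 mV/unit

2.95 mV/unit


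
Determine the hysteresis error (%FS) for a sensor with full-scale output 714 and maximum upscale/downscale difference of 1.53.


Hysteresis = (max difference / full scale) * 100%.
H = (1.53 / 714) * 100
H = 0.214 %FS

0.214 %FS


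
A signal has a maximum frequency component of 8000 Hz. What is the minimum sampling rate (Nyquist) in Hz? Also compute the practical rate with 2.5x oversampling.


By Nyquist theorem, fs_min = 2 * fmax.
fs_min = 2 * 8000 = 16000 Hz
Practical rate = 2.5 * fs_min = 2.5 * 16000 = 40000 Hz

fs_min = 16000 Hz, fs_practical = 40000 Hz


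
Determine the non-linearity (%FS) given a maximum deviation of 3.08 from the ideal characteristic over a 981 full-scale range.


Linearity error = (max deviation / full scale) * 100%.
Linearity = (3.08 / 981) * 100
Linearity = 0.314 %FS

0.314 %FS


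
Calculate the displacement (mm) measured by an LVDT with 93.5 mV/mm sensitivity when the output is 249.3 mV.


Displacement = Vout / sensitivity.
d = 249.3 / 93.5
d = 2.666 mm

2.666 mm


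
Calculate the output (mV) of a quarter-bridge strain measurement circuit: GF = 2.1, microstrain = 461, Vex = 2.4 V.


Quarter bridge output: Vout = (GF * epsilon * Vex) / 4.
Vout = (2.1 * 461e-6 * 2.4) / 4
Vout = 0.00232344 / 4 V
Vout = 0.00058086 V = 0.5809 mV

0.5809 mV


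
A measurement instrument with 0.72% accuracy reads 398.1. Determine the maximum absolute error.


Absolute error = (accuracy% / 100) * reading.
Error = (0.72 / 100) * 398.1
Error = 0.0072 * 398.1
Error = 2.8663

2.8663


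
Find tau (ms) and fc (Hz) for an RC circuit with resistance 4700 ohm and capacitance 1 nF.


Time constant: tau = R * C.
tau = 4700 * 1.00e-09 = 4.7e-06 s
tau = 0.0047 ms
Cutoff frequency: fc = 1 / (2*pi*R*C).
fc = 1 / (2*pi*4.7e-06) = 33862.75 Hz

tau = 0.0047 ms, fc = 33862.75 Hz


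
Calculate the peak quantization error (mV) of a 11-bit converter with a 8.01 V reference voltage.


The maximum quantization error is +/- LSB/2.
LSB = Vref / 2^n = 8.01 / 2048 = 0.00391113 V
Max error = LSB / 2 = 0.00391113 / 2 = 0.00195557 V
Max error = 1.9556 mV

1.9556 mV


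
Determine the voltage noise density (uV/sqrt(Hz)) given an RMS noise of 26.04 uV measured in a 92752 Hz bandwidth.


Noise spectral density = Vrms / sqrt(BW).
NSD = 26.04 / sqrt(92752)
NSD = 26.04 / 304.5521
NSD = 0.0855 uV/sqrt(Hz)

0.0855 uV/sqrt(Hz)


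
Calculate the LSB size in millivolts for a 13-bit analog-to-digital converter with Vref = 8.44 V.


The resolution (LSB) of an ADC is Vref / 2^n.
LSB = 8.44 / 2^13
LSB = 8.44 / 8192
LSB = 0.00103027 V = 1.03027344 mV

1.03027344 mV


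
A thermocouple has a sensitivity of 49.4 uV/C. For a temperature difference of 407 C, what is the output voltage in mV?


The thermocouple output V = sensitivity * dT.
V = 49.4 uV/C * 407 C
V = 20105.8 uV
V = 20.106 mV

20.106 mV


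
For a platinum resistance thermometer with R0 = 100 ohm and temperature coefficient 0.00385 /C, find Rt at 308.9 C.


The RTD equation: Rt = R0 * (1 + alpha * T).
Rt = 100 * (1 + 0.00385 * 308.9)
Rt = 100 * (1 + 1.189265)
Rt = 100 * 2.189265
Rt = 218.926 ohm

218.926 ohm


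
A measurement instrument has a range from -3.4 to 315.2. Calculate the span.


Span = upper range - lower range.
Span = 315.2 - (-3.4)
Span = 318.6

318.6


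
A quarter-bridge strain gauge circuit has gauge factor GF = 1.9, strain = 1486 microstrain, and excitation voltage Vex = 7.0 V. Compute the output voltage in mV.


Quarter bridge output: Vout = (GF * epsilon * Vex) / 4.
Vout = (1.9 * 1486e-6 * 7.0) / 4
Vout = 0.0197638 / 4 V
Vout = 0.00494095 V = 4.9409 mV

4.9409 mV


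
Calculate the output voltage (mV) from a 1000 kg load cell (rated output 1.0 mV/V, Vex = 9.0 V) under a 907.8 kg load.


Vout = rated_output * Vex * (load / capacity).
Vout = 1.0 * 9.0 * (907.8 / 1000)
Vout = 1.0 * 9.0 * 0.9078
Vout = 8.17 mV

8.17 mV


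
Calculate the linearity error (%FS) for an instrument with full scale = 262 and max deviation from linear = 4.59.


Linearity error = (max deviation / full scale) * 100%.
Linearity = (4.59 / 262) * 100
Linearity = 1.752 %FS

1.752 %FS


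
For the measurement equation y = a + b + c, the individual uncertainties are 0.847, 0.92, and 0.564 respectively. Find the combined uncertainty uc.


For a sum of independent quantities, uc = sqrt(u1^2 + u2^2 + u3^2).
uc = sqrt(0.847^2 + 0.92^2 + 0.564^2)
uc = sqrt(0.717409 + 0.8464 + 0.318096)
uc = 1.3718

1.3718


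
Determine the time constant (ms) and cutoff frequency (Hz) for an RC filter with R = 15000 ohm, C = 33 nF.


Time constant: tau = R * C.
tau = 15000 * 3.30e-08 = 0.000495 s
tau = 0.495 ms
Cutoff frequency: fc = 1 / (2*pi*R*C).
fc = 1 / (2*pi*0.000495) = 321.53 Hz

tau = 0.495 ms, fc = 321.53 Hz


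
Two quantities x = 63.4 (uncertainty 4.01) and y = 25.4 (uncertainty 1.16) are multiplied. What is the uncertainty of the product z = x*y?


For a product z = x*y, the relative uncertainty is:
uz/z = sqrt((ux/x)^2 + (uy/y)^2)
Relative uncertainties: ux/x = 4.01/63.4 = 0.063249
uy/y = 1.16/25.4 = 0.045669
z = 63.4 * 25.4 = 1610.4
uz = 1610.4 * sqrt(0.063249^2 + 0.045669^2) = 125.63

125.63


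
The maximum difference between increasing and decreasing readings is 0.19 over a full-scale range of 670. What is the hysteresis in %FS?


Hysteresis = (max difference / full scale) * 100%.
H = (0.19 / 670) * 100
H = 0.028 %FS

0.028 %FS


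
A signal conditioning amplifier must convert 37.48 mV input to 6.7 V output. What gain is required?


Gain = Vout / Vin (converting to same units).
G = 6.7 V / 37.48 mV
G = 6700.0 mV / 37.48 mV
G = 178.76

178.76


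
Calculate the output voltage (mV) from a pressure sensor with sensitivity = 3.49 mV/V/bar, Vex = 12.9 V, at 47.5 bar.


Output = sensitivity * Vex * P.
Vout = 3.49 * 12.9 * 47.5
Vout = 45.021 * 47.5
Vout = 2138.5 mV

2138.5 mV


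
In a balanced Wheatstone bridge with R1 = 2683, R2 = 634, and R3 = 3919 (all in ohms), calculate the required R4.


At balance: R1*R4 = R2*R3, so R4 = R2*R3/R1.
R4 = 634 * 3919 / 2683
R4 = 2484646 / 2683
R4 = 926.07 ohm

926.07 ohm


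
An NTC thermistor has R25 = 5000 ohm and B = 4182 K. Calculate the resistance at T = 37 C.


NTC thermistor equation: Rt = R25 * exp(B * (1/T - 1/T25)).
T in Kelvin: 310.15 K, T25 = 298.15 K
1/T - 1/T25 = 1/310.15 - 1/298.15 = -0.00012977
B * (1/T - 1/T25) = 4182 * -0.00012977 = -0.5427
Rt = 5000 * exp(-0.5427) = 2905.9 ohm

2905.9 ohm


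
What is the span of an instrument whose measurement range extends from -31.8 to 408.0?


Span = upper range - lower range.
Span = 408.0 - (-31.8)
Span = 439.8

439.8


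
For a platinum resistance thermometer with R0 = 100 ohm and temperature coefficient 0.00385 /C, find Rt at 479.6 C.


The RTD equation: Rt = R0 * (1 + alpha * T).
Rt = 100 * (1 + 0.00385 * 479.6)
Rt = 100 * (1 + 1.84646)
Rt = 100 * 2.84646
Rt = 284.646 ohm

284.646 ohm


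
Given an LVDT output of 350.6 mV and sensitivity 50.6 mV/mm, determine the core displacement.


Displacement = Vout / sensitivity.
d = 350.6 / 50.6
d = 6.929 mm

6.929 mm


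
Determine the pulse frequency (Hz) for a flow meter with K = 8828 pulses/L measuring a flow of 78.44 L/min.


Frequency = K * Q / 60 (converting L/min to L/s).
f = 8828 * 78.44 / 60
f = 692468.32 / 60
f = 11541.14 Hz

11541.14 Hz


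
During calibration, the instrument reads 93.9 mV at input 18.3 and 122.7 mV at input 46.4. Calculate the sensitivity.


Sensitivity = (y2 - y1) / (x2 - x1).
S = (122.7 - 93.9) / (46.4 - 18.3)
S = 28.8 / 28.1
S = 1.0249 mV/unit

1.0249 mV/unit


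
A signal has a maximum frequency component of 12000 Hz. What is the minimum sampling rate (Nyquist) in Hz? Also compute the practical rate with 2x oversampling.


By Nyquist theorem, fs_min = 2 * fmax.
fs_min = 2 * 12000 = 24000 Hz
Practical rate = 2 * fs_min = 2 * 24000 = 48000 Hz

fs_min = 24000 Hz, fs_practical = 48000 Hz


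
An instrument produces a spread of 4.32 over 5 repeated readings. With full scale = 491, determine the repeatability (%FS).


Repeatability = (spread / full scale) * 100%.
R = (4.32 / 491) * 100
R = 0.88 %FS

0.88 %FS


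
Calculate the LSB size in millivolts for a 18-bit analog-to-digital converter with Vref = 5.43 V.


The resolution (LSB) of an ADC is Vref / 2^n.
LSB = 5.43 / 2^18
LSB = 5.43 / 262144
LSB = 2.071e-05 V = 0.02071381 mV

0.02071381 mV


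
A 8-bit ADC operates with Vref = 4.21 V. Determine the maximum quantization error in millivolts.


The maximum quantization error is +/- LSB/2.
LSB = Vref / 2^n = 4.21 / 256 = 0.01644531 V
Max error = LSB / 2 = 0.01644531 / 2 = 0.00822266 V
Max error = 8.2227 mV

8.2227 mV


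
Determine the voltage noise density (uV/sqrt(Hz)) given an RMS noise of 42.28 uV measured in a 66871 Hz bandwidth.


Noise spectral density = Vrms / sqrt(BW).
NSD = 42.28 / sqrt(66871)
NSD = 42.28 / 258.5943
NSD = 0.1635 uV/sqrt(Hz)

0.1635 uV/sqrt(Hz)


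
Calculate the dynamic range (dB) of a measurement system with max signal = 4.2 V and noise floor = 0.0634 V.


Dynamic range = 20 * log10(Vmax / Vnoise).
DR = 20 * log10(4.2 / 0.0634)
DR = 20 * log10(66.25)
DR = 36.42 dB

36.42 dB


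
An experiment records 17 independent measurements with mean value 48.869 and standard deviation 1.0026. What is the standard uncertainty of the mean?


The standard uncertainty for Type A evaluation is u = s / sqrt(n).
u = 1.0026 / sqrt(17)
u = 1.0026 / 4.1231
u = 0.2432

0.2432


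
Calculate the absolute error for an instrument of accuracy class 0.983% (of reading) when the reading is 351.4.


Absolute error = (accuracy% / 100) * reading.
Error = (0.983 / 100) * 351.4
Error = 0.00983 * 351.4
Error = 3.4543

3.4543


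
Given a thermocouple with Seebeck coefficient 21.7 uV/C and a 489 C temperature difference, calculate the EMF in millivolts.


The thermocouple output V = sensitivity * dT.
V = 21.7 uV/C * 489 C
V = 10611.3 uV
V = 10.611 mV

10.611 mV


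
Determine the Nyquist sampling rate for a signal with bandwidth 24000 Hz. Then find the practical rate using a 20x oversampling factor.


By Nyquist theorem, fs_min = 2 * fmax.
fs_min = 2 * 24000 = 48000 Hz
Practical rate = 20 * fs_min = 20 * 48000 = 960000 Hz

fs_min = 48000 Hz, fs_practical = 960000 Hz


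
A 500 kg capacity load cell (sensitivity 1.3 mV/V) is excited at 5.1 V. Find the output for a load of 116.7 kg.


Vout = rated_output * Vex * (load / capacity).
Vout = 1.3 * 5.1 * (116.7 / 500)
Vout = 1.3 * 5.1 * 0.2334
Vout = 1.547 mV

1.547 mV


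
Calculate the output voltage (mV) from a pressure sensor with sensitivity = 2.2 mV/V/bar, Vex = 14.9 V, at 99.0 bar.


Output = sensitivity * Vex * P.
Vout = 2.2 * 14.9 * 99.0
Vout = 32.78 * 99.0
Vout = 3245.22 mV

3245.22 mV


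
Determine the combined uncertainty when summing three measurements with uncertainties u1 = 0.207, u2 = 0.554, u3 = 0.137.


For a sum of independent quantities, uc = sqrt(u1^2 + u2^2 + u3^2).
uc = sqrt(0.207^2 + 0.554^2 + 0.137^2)
uc = sqrt(0.042849 + 0.306916 + 0.018769)
uc = 0.6071

0.6071


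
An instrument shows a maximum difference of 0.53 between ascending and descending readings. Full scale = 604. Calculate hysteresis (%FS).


Hysteresis = (max difference / full scale) * 100%.
H = (0.53 / 604) * 100
H = 0.088 %FS

0.088 %FS


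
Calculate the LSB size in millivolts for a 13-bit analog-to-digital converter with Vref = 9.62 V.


The resolution (LSB) of an ADC is Vref / 2^n.
LSB = 9.62 / 2^13
LSB = 9.62 / 8192
LSB = 0.00117432 V = 1.17431641 mV

1.17431641 mV


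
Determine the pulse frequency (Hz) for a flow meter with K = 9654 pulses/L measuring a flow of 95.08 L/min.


Frequency = K * Q / 60 (converting L/min to L/s).
f = 9654 * 95.08 / 60
f = 917902.32 / 60
f = 15298.37 Hz

15298.37 Hz


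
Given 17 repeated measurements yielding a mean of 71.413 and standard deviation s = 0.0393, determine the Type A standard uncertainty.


The standard uncertainty for Type A evaluation is u = s / sqrt(n).
u = 0.0393 / sqrt(17)
u = 0.0393 / 4.1231
u = 0.0095

0.0095


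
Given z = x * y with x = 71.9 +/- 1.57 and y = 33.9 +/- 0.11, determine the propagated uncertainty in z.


For a product z = x*y, the relative uncertainty is:
uz/z = sqrt((ux/x)^2 + (uy/y)^2)
Relative uncertainties: ux/x = 1.57/71.9 = 0.021836
uy/y = 0.11/33.9 = 0.003245
z = 71.9 * 33.9 = 2437.4
uz = 2437.4 * sqrt(0.021836^2 + 0.003245^2) = 53.807

53.807


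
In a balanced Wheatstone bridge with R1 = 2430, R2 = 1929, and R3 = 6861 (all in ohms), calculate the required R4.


At balance: R1*R4 = R2*R3, so R4 = R2*R3/R1.
R4 = 1929 * 6861 / 2430
R4 = 13234869 / 2430
R4 = 5446.45 ohm

5446.45 ohm


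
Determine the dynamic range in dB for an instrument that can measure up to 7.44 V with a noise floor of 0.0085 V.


Dynamic range = 20 * log10(Vmax / Vnoise).
DR = 20 * log10(7.44 / 0.0085)
DR = 20 * log10(875.29)
DR = 58.84 dB

58.84 dB


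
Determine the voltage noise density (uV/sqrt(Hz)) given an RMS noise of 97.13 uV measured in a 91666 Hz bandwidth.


Noise spectral density = Vrms / sqrt(BW).
NSD = 97.13 / sqrt(91666)
NSD = 97.13 / 302.7639
NSD = 0.3208 uV/sqrt(Hz)

0.3208 uV/sqrt(Hz)


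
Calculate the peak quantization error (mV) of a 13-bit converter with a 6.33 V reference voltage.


The maximum quantization error is +/- LSB/2.
LSB = Vref / 2^n = 6.33 / 8192 = 0.00077271 V
Max error = LSB / 2 = 0.00077271 / 2 = 0.00038635 V
Max error = 0.3864 mV

0.3864 mV


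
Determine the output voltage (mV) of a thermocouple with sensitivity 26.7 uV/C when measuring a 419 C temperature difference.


The thermocouple output V = sensitivity * dT.
V = 26.7 uV/C * 419 C
V = 11187.3 uV
V = 11.187 mV

11.187 mV


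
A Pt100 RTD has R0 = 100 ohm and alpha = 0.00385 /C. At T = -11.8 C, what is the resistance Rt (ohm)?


The RTD equation: Rt = R0 * (1 + alpha * T).
Rt = 100 * (1 + 0.00385 * -11.8)
Rt = 100 * (1 + -0.04543)
Rt = 100 * 0.95457
Rt = 95.457 ohm

95.457 ohm


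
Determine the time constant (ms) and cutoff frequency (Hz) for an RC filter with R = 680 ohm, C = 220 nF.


Time constant: tau = R * C.
tau = 680 * 2.20e-07 = 0.0001496 s
tau = 0.1496 ms
Cutoff frequency: fc = 1 / (2*pi*R*C).
fc = 1 / (2*pi*0.0001496) = 1063.87 Hz

tau = 0.1496 ms, fc = 1063.87 Hz


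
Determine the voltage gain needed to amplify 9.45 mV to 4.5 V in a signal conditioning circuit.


Gain = Vout / Vin (converting to same units).
G = 4.5 V / 9.45 mV
G = 4500.0 mV / 9.45 mV
G = 476.19

476.19


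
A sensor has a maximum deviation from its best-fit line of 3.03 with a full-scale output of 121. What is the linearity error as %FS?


Linearity error = (max deviation / full scale) * 100%.
Linearity = (3.03 / 121) * 100
Linearity = 2.504 %FS

2.504 %FS


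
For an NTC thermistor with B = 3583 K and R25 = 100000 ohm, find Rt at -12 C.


NTC thermistor equation: Rt = R25 * exp(B * (1/T - 1/T25)).
T in Kelvin: 261.15 K, T25 = 298.15 K
1/T - 1/T25 = 1/261.15 - 1/298.15 = 0.0004752
B * (1/T - 1/T25) = 3583 * 0.0004752 = 1.7026
Rt = 100000 * exp(1.7026) = 548843.6 ohm

548843.6 ohm


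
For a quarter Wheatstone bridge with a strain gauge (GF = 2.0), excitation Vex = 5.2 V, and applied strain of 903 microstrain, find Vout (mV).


Quarter bridge output: Vout = (GF * epsilon * Vex) / 4.
Vout = (2.0 * 903e-6 * 5.2) / 4
Vout = 0.0093912 / 4 V
Vout = 0.0023478 V = 2.3478 mV

2.3478 mV


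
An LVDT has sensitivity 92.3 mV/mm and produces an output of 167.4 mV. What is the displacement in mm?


Displacement = Vout / sensitivity.
d = 167.4 / 92.3
d = 1.814 mm

1.814 mm


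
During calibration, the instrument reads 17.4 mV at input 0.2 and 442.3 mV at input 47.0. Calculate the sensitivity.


Sensitivity = (y2 - y1) / (x2 - x1).
S = (442.3 - 17.4) / (47.0 - 0.2)
S = 424.9 / 46.8
S = 9.0791 mV/unit

9.0791 mV/unit


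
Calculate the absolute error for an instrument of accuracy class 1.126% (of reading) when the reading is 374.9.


Absolute error = (accuracy% / 100) * reading.
Error = (1.126 / 100) * 374.9
Error = 0.01126 * 374.9
Error = 4.2214

4.2214


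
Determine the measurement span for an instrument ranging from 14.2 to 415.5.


Span = upper range - lower range.
Span = 415.5 - (14.2)
Span = 401.3

401.3


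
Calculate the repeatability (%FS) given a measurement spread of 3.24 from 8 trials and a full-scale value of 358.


Repeatability = (spread / full scale) * 100%.
R = (3.24 / 358) * 100
R = 0.905 %FS

0.905 %FS


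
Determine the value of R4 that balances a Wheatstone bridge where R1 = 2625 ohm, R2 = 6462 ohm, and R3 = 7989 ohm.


At balance: R1*R4 = R2*R3, so R4 = R2*R3/R1.
R4 = 6462 * 7989 / 2625
R4 = 51624918 / 2625
R4 = 19666.64 ohm

19666.64 ohm


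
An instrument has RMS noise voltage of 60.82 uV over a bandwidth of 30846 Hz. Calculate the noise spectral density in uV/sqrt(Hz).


Noise spectral density = Vrms / sqrt(BW).
NSD = 60.82 / sqrt(30846)
NSD = 60.82 / 175.6303
NSD = 0.3463 uV/sqrt(Hz)

0.3463 uV/sqrt(Hz)


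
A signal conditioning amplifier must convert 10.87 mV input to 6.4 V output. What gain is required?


Gain = Vout / Vin (converting to same units).
G = 6.4 V / 10.87 mV
G = 6400.0 mV / 10.87 mV
G = 588.78

588.78


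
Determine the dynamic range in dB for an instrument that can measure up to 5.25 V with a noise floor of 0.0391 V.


Dynamic range = 20 * log10(Vmax / Vnoise).
DR = 20 * log10(5.25 / 0.0391)
DR = 20 * log10(134.27)
DR = 42.56 dB

42.56 dB
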